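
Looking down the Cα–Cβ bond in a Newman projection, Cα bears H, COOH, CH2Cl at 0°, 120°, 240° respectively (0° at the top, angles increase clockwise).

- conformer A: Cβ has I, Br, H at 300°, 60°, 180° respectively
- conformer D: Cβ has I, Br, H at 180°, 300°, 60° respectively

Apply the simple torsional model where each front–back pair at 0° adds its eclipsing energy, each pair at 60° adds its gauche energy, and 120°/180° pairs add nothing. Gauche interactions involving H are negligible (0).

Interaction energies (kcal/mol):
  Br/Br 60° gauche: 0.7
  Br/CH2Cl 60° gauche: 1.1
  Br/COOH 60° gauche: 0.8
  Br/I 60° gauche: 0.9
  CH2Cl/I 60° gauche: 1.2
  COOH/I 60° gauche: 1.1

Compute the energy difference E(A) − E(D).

-1.4 kcal/mol

A (staggered): COOH(120°)/Br(60°) gauche 0.8; CH2Cl(240°)/I(300°) gauche 1.2 → 2.0 kcal/mol.
D (staggered): COOH(120°)/I(180°) gauche 1.1; CH2Cl(240°)/I(180°) gauche 1.2; CH2Cl(240°)/Br(300°) gauche 1.1 → 3.4 kcal/mol.
E(A) − E(D) = 2.0 − 3.4 = -1.4 kcal/mol.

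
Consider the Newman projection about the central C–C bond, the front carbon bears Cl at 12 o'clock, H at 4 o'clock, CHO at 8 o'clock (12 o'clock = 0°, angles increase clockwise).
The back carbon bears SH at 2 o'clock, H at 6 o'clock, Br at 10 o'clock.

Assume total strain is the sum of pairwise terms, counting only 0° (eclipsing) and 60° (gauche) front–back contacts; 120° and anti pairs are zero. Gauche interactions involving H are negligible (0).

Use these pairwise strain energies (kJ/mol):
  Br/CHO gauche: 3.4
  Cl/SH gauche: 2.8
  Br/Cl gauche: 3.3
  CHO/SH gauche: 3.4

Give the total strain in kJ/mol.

9.5 kJ/mol

This conformer (staggered): Cl–SH gauche, Cl–Br gauche, CHO–Br gauche; 2.8 + 3.3 + 3.4 = 9.5 kJ/mol.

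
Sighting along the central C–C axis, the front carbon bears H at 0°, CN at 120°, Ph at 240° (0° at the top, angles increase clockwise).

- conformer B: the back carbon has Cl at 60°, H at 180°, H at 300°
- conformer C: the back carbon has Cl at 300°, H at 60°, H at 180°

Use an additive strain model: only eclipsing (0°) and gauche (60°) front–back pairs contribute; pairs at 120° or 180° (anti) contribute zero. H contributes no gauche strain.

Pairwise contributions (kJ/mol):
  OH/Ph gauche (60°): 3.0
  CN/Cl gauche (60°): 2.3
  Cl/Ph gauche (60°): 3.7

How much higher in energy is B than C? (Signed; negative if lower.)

B is staggered. CN at 120° is gauche with Cl at 60° (2.3). Total 2.3 kJ/mol.
C is staggered. Ph at 240° is gauche with Cl at 300° (3.7). Total 3.7 kJ/mol.
E(B) − E(C) = 2.3 − 3.7 = -1.4 kJ/mol.

-1.4 kJ/mol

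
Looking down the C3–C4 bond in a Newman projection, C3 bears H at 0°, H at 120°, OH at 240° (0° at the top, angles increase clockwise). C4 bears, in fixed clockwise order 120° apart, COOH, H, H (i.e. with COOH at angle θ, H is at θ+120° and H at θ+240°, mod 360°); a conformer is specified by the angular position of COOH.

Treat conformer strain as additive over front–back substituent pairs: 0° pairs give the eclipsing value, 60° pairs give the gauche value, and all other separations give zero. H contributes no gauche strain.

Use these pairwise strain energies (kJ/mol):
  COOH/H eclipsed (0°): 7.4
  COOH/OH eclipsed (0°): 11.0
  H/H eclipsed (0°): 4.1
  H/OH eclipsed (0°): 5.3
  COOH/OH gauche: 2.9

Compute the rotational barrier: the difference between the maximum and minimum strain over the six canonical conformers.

COOH at 0° (eclipsed): H(0°)/COOH(0°) eclipsed 7.4; H(120°)/H(120°) eclipsed 4.1; OH(240°)/H(240°) eclipsed 5.3 → 16.8 kJ/mol.
COOH at 60° (staggered): no non-H gauche contacts → 0.0 kJ/mol.
COOH at 120° (eclipsed): H(0°)/H(0°) eclipsed 4.1; H(120°)/COOH(120°) eclipsed 7.4; OH(240°)/H(240°) eclipsed 5.3 → 16.8 kJ/mol.
COOH at 180° (staggered): OH(240°)/COOH(180°) gauche 2.9 → 2.9 kJ/mol.
COOH at 240° (eclipsed): H(0°)/H(0°) eclipsed 4.1; H(120°)/H(120°) eclipsed 4.1; OH(240°)/COOH(240°) eclipsed 11.0 → 19.2 kJ/mol.
COOH at 300° (staggered): OH(240°)/COOH(300°) gauche 2.9 → 2.9 kJ/mol.
Max at 240° (19.2 kJ/mol), min at 60° (0.0 kJ/mol); barrier = 19.2 kJ/mol.

19.2 kJ/mol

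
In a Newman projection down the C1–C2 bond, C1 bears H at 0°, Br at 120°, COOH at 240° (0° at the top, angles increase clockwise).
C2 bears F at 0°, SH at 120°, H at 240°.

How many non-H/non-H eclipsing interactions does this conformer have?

Non-H eclipsing pairs: Br(120°)/SH(120°) — 1 interaction.

1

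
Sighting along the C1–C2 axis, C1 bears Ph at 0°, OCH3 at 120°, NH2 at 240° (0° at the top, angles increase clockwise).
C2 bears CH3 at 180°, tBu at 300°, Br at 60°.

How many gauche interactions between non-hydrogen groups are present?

Non-H gauche pairs: Ph(0°)/tBu(300°); Ph(0°)/Br(60°); OCH3(120°)/CH3(180°); OCH3(120°)/Br(60°); NH2(240°)/CH3(180°); NH2(240°)/tBu(300°) — 6 interactions.

6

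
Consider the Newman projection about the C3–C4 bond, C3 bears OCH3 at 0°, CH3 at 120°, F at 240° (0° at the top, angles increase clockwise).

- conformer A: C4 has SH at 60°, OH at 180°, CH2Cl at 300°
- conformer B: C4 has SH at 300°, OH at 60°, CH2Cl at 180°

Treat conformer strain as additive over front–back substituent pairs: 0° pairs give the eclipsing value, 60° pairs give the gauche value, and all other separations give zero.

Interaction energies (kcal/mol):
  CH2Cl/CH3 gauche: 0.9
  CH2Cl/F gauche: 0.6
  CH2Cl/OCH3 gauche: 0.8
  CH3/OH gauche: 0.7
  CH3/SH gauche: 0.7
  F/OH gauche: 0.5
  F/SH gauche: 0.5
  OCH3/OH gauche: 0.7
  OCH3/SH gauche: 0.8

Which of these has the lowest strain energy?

A is staggered. OCH3 at 0° is gauche with SH at 60° (0.8); OCH3 at 0° is gauche with CH2Cl at 300° (0.8); CH3 at 120° is gauche with SH at 60° (0.7); CH3 at 120° is gauche with OH at 180° (0.7); F at 240° is gauche with OH at 180° (0.5); F at 240° is gauche with CH2Cl at 300° (0.6). Total 4.1 kcal/mol.
B is staggered. OCH3 at 0° is gauche with SH at 300° (0.8); OCH3 at 0° is gauche with OH at 60° (0.7); CH3 at 120° is gauche with OH at 60° (0.7); CH3 at 120° is gauche with CH2Cl at 180° (0.9); F at 240° is gauche with SH at 300° (0.5); F at 240° is gauche with CH2Cl at 180° (0.6). Total 4.2 kcal/mol.
A has the lowest total (4.1 kcal/mol).

A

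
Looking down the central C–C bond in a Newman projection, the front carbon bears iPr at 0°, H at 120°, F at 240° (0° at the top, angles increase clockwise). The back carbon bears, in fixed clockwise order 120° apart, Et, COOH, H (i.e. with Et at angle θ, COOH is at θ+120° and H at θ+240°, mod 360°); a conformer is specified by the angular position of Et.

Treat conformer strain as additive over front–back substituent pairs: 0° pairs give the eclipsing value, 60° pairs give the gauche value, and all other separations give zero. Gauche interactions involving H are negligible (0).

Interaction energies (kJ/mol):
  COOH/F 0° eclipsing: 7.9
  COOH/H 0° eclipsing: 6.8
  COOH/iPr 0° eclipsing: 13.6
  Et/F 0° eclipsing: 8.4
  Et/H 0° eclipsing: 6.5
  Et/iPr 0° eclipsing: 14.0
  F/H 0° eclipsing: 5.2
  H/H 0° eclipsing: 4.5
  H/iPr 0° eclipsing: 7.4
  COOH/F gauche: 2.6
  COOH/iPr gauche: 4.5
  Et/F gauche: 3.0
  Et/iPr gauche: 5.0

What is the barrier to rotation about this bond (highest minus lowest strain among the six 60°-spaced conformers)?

Et at 0° is eclipsed. iPr at 0° is eclipsed with Et at 0° (14.0); H at 120° is eclipsed with COOH at 120° (6.8); F at 240° is eclipsed with H at 240° (5.2). Total 26.0 kJ/mol.
Et at 60° is staggered. iPr at 0° is gauche with Et at 60° (5.0); F at 240° is gauche with COOH at 180° (2.6). Total 7.6 kJ/mol.
Et at 120° is eclipsed. iPr at 0° is eclipsed with H at 0° (7.4); H at 120° is eclipsed with Et at 120° (6.5); F at 240° is eclipsed with COOH at 240° (7.9). Total 21.8 kJ/mol.
Et at 180° is staggered. iPr at 0° is gauche with COOH at 300° (4.5); F at 240° is gauche with Et at 180° (3.0); F at 240° is gauche with COOH at 300° (2.6). Total 10.1 kJ/mol.
Et at 240° is eclipsed. iPr at 0° is eclipsed with COOH at 0° (13.6); H at 120° is eclipsed with H at 120° (4.5); F at 240° is eclipsed with Et at 240° (8.4). Total 26.5 kJ/mol.
Et at 300° is staggered. iPr at 0° is gauche with Et at 300° (5.0); iPr at 0° is gauche with COOH at 60° (4.5); F at 240° is gauche with Et at 300° (3.0). Total 12.5 kJ/mol.
Max at 240° (26.5 kJ/mol), min at 60° (7.6 kJ/mol); barrier = 18.9 kJ/mol.

18.9 kJ/mol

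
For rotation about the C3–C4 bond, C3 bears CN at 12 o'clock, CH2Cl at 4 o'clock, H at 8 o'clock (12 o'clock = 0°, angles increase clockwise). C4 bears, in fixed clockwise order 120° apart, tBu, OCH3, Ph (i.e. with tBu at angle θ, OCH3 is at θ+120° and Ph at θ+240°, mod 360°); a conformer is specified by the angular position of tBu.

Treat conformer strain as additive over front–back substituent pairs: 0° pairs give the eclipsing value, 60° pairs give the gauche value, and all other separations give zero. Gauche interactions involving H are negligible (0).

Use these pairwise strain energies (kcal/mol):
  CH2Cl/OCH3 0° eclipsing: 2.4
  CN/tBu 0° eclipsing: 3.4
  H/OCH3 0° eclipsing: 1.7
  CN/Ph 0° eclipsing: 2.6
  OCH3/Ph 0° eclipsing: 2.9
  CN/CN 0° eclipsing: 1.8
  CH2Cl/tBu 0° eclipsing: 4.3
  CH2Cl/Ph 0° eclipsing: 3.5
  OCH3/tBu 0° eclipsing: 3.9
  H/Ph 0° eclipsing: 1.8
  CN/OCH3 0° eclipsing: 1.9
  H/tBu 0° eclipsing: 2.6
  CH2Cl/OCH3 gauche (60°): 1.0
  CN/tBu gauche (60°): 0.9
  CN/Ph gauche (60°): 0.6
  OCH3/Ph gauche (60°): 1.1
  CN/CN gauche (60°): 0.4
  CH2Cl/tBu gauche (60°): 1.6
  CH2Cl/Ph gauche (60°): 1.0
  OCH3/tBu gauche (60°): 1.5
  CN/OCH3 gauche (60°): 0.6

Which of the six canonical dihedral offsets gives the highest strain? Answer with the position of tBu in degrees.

tBu at 0° (eclipsed): CN–tBu eclipsed, CH2Cl–OCH3 eclipsed, H–Ph eclipsed; 3.4 + 2.4 + 1.8 = 7.6 kcal/mol.
tBu at 60° (staggered): CN–tBu gauche, CN–Ph gauche, CH2Cl–tBu gauche, CH2Cl–OCH3 gauche; 0.9 + 0.6 + 1.6 + 1.0 = 4.1 kcal/mol.
tBu at 120° (eclipsed): CN–Ph eclipsed, CH2Cl–tBu eclipsed, H–OCH3 eclipsed; 2.6 + 4.3 + 1.7 = 8.6 kcal/mol.
tBu at 180° (staggered): CN–OCH3 gauche, CN–Ph gauche, CH2Cl–tBu gauche, CH2Cl–Ph gauche; 0.6 + 0.6 + 1.6 + 1.0 = 3.8 kcal/mol.
tBu at 240° (eclipsed): CN–OCH3 eclipsed, CH2Cl–Ph eclipsed, H–tBu eclipsed; 1.9 + 3.5 + 2.6 = 8.0 kcal/mol.
tBu at 300° (staggered): CN–tBu gauche, CN–OCH3 gauche, CH2Cl–OCH3 gauche, CH2Cl–Ph gauche; 0.9 + 0.6 + 1.0 + 1.0 = 3.5 kcal/mol.
The maximum (8.6 kcal/mol) occurs with tBu at 120°.

120°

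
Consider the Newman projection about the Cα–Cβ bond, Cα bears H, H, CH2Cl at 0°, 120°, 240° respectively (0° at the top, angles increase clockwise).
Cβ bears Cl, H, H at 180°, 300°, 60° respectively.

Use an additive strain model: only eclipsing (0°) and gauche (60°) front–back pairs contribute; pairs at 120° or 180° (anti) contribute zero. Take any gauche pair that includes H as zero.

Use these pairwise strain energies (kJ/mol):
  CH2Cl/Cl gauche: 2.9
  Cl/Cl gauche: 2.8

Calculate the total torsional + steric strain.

This conformer (staggered): CH2Cl–Cl gauche; 2.9 = 2.9 kJ/mol.

2.9 kJ/mol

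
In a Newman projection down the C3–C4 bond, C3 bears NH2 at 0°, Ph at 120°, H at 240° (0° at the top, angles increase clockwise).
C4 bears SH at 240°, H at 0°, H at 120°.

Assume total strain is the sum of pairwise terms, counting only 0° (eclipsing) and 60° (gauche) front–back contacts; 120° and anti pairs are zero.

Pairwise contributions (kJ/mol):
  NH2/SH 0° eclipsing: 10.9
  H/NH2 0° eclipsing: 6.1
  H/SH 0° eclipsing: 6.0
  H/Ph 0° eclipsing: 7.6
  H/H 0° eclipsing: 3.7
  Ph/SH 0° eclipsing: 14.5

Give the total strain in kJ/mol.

This conformer is eclipsed. NH2 at 0° is eclipsed with H at 0° (6.1); Ph at 120° is eclipsed with H at 120° (7.6); H at 240° is eclipsed with SH at 240° (6.0). Total 19.7 kJ/mol.

19.7 kJ/mol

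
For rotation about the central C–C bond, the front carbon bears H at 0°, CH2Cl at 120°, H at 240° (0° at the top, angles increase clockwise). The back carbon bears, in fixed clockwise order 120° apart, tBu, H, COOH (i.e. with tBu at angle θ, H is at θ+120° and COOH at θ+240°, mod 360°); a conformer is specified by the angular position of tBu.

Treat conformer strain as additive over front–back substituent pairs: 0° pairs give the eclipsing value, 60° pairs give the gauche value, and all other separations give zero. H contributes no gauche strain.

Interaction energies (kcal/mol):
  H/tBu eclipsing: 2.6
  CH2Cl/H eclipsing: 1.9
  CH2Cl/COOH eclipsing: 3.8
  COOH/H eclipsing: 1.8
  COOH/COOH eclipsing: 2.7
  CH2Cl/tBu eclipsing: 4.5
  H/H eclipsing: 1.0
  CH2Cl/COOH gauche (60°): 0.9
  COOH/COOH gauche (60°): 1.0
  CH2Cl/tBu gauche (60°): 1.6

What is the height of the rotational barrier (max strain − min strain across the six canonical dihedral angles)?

6.5 kcal/mol

tBu at 0° (eclipsed): H–tBu eclipsed, CH2Cl–H eclipsed, H–COOH eclipsed; 2.6 + 1.9 + 1.8 = 6.3 kcal/mol.
tBu at 60° (staggered): CH2Cl–tBu gauche; 1.6 = 1.6 kcal/mol.
tBu at 120° (eclipsed): H–COOH eclipsed, CH2Cl–tBu eclipsed, H–H eclipsed; 1.8 + 4.5 + 1.0 = 7.3 kcal/mol.
tBu at 180° (staggered): CH2Cl–tBu gauche, CH2Cl–COOH gauche; 1.6 + 0.9 = 2.5 kcal/mol.
tBu at 240° (eclipsed): H–H eclipsed, CH2Cl–COOH eclipsed, H–tBu eclipsed; 1.0 + 3.8 + 2.6 = 7.4 kcal/mol.
tBu at 300° (staggered): CH2Cl–COOH gauche; 0.9 = 0.9 kcal/mol.
Max at 240° (7.4 kcal/mol), min at 300° (0.9 kcal/mol); barrier = 6.5 kcal/mol.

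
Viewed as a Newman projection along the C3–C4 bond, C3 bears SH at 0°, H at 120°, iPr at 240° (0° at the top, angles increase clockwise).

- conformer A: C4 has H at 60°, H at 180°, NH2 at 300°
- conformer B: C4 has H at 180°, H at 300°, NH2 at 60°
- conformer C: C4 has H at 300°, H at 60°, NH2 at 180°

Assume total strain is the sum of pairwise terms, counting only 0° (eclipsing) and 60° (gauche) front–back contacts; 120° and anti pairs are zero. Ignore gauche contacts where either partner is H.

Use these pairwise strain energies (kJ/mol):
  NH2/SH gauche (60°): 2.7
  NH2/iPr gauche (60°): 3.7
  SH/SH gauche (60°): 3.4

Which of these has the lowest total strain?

A (staggered): SH(0°)/NH2(300°) gauche 2.7; iPr(240°)/NH2(300°) gauche 3.7 → 6.4 kJ/mol.
B (staggered): SH(0°)/NH2(60°) gauche 2.7 → 2.7 kJ/mol.
C (staggered): iPr(240°)/NH2(180°) gauche 3.7 → 3.7 kJ/mol.
B has the lowest total (2.7 kJ/mol).

B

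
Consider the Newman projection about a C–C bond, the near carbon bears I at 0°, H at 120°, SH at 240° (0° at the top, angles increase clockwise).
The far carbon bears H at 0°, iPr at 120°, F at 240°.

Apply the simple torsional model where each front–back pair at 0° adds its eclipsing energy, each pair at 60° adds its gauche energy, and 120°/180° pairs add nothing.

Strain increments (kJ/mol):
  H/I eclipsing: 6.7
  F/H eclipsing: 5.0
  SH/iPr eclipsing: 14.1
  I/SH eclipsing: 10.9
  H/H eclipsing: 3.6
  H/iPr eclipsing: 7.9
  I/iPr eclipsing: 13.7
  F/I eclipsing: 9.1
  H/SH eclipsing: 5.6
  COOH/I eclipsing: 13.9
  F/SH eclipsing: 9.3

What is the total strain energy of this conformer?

This conformer (eclipsed): I–H eclipsed, H–iPr eclipsed, SH–F eclipsed; 6.7 + 7.9 + 9.3 = 23.9 kJ/mol.

23.9 kJ/mol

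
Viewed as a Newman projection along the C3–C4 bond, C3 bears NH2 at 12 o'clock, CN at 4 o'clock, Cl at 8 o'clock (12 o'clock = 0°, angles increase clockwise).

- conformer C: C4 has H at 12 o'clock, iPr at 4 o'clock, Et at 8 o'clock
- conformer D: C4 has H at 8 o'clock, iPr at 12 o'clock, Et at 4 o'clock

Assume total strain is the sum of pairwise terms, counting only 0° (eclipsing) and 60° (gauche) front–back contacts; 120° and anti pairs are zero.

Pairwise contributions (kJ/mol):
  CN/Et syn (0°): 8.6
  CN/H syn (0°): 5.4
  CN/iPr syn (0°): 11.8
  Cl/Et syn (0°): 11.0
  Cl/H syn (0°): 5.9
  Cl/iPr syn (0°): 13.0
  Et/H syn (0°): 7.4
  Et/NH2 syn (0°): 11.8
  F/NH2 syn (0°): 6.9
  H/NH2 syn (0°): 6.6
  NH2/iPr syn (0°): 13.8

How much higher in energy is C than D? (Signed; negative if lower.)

C (eclipsed): NH2(0°)/H(0°) eclipsed 6.6; CN(120°)/iPr(120°) eclipsed 11.8; Cl(240°)/Et(240°) eclipsed 11.0 → 29.4 kJ/mol.
D (eclipsed): NH2(0°)/iPr(0°) eclipsed 13.8; CN(120°)/Et(120°) eclipsed 8.6; Cl(240°)/H(240°) eclipsed 5.9 → 28.3 kJ/mol.
E(C) − E(D) = 29.4 − 28.3 = +1.1 kJ/mol.

+1.1 kJ/mol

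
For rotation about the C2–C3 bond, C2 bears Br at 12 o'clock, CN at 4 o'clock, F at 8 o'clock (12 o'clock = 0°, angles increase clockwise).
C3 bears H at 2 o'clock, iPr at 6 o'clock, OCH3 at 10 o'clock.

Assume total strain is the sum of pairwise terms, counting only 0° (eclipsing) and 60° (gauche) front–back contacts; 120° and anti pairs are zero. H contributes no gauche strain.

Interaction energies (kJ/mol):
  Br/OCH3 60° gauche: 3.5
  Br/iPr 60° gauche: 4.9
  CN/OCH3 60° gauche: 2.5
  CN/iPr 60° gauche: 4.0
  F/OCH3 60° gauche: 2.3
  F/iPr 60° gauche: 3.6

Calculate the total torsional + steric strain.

This conformer (staggered): Br(0°)/OCH3(300°) gauche 3.5; CN(120°)/iPr(180°) gauche 4.0; F(240°)/iPr(180°) gauche 3.6; F(240°)/OCH3(300°) gauche 2.3 → 13.4 kJ/mol.

13.4 kJ/mol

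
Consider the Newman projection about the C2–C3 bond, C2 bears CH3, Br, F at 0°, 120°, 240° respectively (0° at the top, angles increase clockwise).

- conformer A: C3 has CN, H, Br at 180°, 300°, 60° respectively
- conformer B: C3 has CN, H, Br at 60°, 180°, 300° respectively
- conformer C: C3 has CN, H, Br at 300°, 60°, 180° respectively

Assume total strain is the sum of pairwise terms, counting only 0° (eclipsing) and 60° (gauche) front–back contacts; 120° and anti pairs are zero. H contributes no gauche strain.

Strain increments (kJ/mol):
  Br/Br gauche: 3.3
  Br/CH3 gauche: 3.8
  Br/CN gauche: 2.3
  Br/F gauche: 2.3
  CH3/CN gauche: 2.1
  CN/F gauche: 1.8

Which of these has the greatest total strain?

A is staggered. CH3 at 0° is gauche with Br at 60° (3.8); Br at 120° is gauche with CN at 180° (2.3); Br at 120° is gauche with Br at 60° (3.3); F at 240° is gauche with CN at 180° (1.8). Total 11.2 kJ/mol.
B is staggered. CH3 at 0° is gauche with CN at 60° (2.1); CH3 at 0° is gauche with Br at 300° (3.8); Br at 120° is gauche with CN at 60° (2.3); F at 240° is gauche with Br at 300° (2.3). Total 10.5 kJ/mol.
C is staggered. CH3 at 0° is gauche with CN at 300° (2.1); Br at 120° is gauche with Br at 180° (3.3); F at 240° is gauche with CN at 300° (1.8); F at 240° is gauche with Br at 180° (2.3). Total 9.5 kJ/mol.
A has the highest total (11.2 kJ/mol).

A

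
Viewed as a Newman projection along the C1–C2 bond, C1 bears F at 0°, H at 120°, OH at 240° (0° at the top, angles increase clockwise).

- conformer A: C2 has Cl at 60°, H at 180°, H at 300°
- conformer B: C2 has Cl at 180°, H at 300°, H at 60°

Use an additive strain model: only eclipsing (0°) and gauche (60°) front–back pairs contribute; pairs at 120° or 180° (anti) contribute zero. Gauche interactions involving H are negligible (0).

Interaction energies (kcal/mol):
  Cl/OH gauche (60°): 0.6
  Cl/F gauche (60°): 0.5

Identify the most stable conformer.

A (staggered): F–Cl gauche; 0.5 = 0.5 kcal/mol.
B (staggered): OH–Cl gauche; 0.6 = 0.6 kcal/mol.
A has the lowest total (0.5 kcal/mol).

A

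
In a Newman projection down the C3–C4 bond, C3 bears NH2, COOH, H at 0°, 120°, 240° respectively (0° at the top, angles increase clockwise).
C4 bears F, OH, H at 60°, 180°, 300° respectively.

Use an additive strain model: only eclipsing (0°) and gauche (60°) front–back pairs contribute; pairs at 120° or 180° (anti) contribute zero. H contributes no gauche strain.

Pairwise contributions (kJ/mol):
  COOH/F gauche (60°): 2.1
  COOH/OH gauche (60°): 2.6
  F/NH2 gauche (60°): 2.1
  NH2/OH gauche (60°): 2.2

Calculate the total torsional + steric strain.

6.8 kJ/mol

This conformer (staggered): NH2(0°)/F(60°) gauche 2.1; COOH(120°)/F(60°) gauche 2.1; COOH(120°)/OH(180°) gauche 2.6 → 6.8 kJ/mol.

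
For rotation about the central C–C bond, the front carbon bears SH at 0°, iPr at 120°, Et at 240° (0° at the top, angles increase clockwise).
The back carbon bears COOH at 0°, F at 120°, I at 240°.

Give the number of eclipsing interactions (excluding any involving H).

Non-H eclipsing pairs: SH(0°)/COOH(0°); iPr(120°)/F(120°); Et(240°)/I(240°) — 3 interactions.

3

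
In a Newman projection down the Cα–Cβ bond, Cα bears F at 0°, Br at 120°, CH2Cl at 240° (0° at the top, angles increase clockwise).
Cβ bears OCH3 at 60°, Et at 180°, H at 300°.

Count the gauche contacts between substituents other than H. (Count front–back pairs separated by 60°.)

4

Non-H gauche pairs: F(0°)/OCH3(60°); Br(120°)/OCH3(60°); Br(120°)/Et(180°); CH2Cl(240°)/Et(180°) — 4 interactions.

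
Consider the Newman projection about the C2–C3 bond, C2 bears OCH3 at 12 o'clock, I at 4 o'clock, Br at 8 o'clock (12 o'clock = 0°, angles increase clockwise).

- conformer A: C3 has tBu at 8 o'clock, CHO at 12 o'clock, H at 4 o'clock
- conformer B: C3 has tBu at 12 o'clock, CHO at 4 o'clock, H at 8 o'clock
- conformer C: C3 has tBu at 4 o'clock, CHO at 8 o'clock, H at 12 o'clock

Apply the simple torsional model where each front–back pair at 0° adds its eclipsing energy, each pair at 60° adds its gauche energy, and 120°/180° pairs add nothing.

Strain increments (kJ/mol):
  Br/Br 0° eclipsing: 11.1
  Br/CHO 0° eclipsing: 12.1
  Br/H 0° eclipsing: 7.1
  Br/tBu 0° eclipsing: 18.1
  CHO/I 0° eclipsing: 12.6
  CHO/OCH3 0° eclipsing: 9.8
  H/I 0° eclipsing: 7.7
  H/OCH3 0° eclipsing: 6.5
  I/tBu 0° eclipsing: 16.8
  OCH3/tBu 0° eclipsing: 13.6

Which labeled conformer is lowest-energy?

A is eclipsed. OCH3 at 0° is eclipsed with CHO at 0° (9.8); I at 120° is eclipsed with H at 120° (7.7); Br at 240° is eclipsed with tBu at 240° (18.1). Total 35.6 kJ/mol.
B is eclipsed. OCH3 at 0° is eclipsed with tBu at 0° (13.6); I at 120° is eclipsed with CHO at 120° (12.6); Br at 240° is eclipsed with H at 240° (7.1). Total 33.3 kJ/mol.
C is eclipsed. OCH3 at 0° is eclipsed with H at 0° (6.5); I at 120° is eclipsed with tBu at 120° (16.8); Br at 240° is eclipsed with CHO at 240° (12.1). Total 35.4 kJ/mol.
B has the lowest total (33.3 kJ/mol).

B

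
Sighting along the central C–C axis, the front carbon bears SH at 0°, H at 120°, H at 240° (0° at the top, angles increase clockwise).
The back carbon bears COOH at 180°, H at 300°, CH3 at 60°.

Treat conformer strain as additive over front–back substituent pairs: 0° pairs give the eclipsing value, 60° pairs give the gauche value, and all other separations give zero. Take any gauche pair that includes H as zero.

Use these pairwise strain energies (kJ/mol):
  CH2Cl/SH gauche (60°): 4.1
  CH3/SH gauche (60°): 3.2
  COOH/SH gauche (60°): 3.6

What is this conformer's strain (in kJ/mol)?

This conformer (staggered): SH(0°)/CH3(60°) gauche 3.2 → 3.2 kJ/mol.

3.2 kJ/mol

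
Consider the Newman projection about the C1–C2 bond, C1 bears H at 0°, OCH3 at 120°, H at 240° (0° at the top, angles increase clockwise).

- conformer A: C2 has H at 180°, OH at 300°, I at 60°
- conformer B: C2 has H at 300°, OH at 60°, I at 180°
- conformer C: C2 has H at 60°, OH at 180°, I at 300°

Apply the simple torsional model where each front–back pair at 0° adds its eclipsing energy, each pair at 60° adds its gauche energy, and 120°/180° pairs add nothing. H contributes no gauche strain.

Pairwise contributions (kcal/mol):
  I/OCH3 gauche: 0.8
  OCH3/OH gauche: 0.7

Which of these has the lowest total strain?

A (staggered): OCH3–I gauche; 0.8 = 0.8 kcal/mol.
B (staggered): OCH3–OH gauche, OCH3–I gauche; 0.7 + 0.8 = 1.5 kcal/mol.
C (staggered): OCH3–OH gauche; 0.7 = 0.7 kcal/mol.
C has the lowest total (0.7 kcal/mol).

C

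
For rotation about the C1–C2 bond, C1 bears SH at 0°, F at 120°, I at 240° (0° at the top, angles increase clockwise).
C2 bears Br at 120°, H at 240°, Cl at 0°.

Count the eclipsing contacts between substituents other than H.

Non-H eclipsing pairs: SH(0°)/Cl(0°); F(120°)/Br(120°) — 2 interactions.

2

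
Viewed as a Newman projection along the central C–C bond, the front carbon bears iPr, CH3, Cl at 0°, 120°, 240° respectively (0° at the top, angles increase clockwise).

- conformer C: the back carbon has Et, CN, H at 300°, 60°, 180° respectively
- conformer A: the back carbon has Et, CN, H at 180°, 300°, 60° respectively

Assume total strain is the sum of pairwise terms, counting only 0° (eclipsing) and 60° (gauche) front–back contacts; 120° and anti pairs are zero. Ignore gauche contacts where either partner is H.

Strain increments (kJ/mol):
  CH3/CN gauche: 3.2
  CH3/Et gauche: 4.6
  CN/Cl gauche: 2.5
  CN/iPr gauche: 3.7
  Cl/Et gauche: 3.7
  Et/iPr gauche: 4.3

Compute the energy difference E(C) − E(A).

+0.4 kJ/mol

C (staggered): iPr–Et gauche, iPr–CN gauche, CH3–CN gauche, Cl–Et gauche; 4.3 + 3.7 + 3.2 + 3.7 = 14.9 kJ/mol.
A (staggered): iPr–CN gauche, CH3–Et gauche, Cl–Et gauche, Cl–CN gauche; 3.7 + 4.6 + 3.7 + 2.5 = 14.5 kJ/mol.
E(C) − E(A) = 14.9 − 14.5 = +0.4 kJ/mol.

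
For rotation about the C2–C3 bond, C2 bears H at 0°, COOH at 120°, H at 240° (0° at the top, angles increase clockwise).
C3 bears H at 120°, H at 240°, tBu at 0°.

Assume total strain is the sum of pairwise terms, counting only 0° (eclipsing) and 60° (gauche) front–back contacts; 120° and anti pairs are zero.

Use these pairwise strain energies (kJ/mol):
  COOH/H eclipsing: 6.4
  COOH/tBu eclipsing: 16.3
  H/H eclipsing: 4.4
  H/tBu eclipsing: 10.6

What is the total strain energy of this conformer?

21.4 kJ/mol

This conformer (eclipsed): H–tBu eclipsed, COOH–H eclipsed, H–H eclipsed; 10.6 + 6.4 + 4.4 = 21.4 kJ/mol.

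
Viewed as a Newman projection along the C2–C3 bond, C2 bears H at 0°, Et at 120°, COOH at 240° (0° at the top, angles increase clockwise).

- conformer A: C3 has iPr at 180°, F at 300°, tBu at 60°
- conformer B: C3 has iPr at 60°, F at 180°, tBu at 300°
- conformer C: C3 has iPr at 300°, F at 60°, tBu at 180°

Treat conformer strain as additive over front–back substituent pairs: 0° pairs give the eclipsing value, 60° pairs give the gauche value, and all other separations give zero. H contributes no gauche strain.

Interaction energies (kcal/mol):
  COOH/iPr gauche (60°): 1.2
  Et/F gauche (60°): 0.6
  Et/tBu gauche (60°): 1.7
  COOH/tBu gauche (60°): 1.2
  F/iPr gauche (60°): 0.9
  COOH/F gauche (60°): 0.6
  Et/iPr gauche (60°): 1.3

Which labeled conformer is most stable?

A (staggered): Et–iPr gauche, Et–tBu gauche, COOH–iPr gauche, COOH–F gauche; 1.3 + 1.7 + 1.2 + 0.6 = 4.8 kcal/mol.
B (staggered): Et–iPr gauche, Et–F gauche, COOH–F gauche, COOH–tBu gauche; 1.3 + 0.6 + 0.6 + 1.2 = 3.7 kcal/mol.
C (staggered): Et–F gauche, Et–tBu gauche, COOH–iPr gauche, COOH–tBu gauche; 0.6 + 1.7 + 1.2 + 1.2 = 4.7 kcal/mol.
B has the lowest total (3.7 kcal/mol).

B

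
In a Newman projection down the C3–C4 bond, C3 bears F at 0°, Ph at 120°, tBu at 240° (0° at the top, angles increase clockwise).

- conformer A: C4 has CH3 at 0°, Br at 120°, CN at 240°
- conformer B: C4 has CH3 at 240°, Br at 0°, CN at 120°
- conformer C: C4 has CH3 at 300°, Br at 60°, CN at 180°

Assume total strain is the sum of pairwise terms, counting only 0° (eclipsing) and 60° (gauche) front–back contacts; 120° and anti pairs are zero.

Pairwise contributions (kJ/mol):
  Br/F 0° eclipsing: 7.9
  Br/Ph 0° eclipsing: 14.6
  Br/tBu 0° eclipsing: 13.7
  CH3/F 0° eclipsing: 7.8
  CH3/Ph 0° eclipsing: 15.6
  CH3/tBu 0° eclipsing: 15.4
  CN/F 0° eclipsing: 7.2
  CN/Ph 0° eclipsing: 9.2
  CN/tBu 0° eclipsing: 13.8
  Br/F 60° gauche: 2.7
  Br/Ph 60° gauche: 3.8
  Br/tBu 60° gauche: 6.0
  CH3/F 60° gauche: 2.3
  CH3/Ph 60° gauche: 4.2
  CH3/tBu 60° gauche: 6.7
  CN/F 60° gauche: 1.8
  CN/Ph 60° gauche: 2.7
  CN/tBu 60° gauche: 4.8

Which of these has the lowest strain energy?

C

A is eclipsed. F at 0° is eclipsed with CH3 at 0° (7.8); Ph at 120° is eclipsed with Br at 120° (14.6); tBu at 240° is eclipsed with CN at 240° (13.8). Total 36.2 kJ/mol.
B is eclipsed. F at 0° is eclipsed with Br at 0° (7.9); Ph at 120° is eclipsed with CN at 120° (9.2); tBu at 240° is eclipsed with CH3 at 240° (15.4). Total 32.5 kJ/mol.
C is staggered. F at 0° is gauche with CH3 at 300° (2.3); F at 0° is gauche with Br at 60° (2.7); Ph at 120° is gauche with Br at 60° (3.8); Ph at 120° is gauche with CN at 180° (2.7); tBu at 240° is gauche with CH3 at 300° (6.7); tBu at 240° is gauche with CN at 180° (4.8). Total 23.0 kJ/mol.
C has the lowest total (23.0 kJ/mol).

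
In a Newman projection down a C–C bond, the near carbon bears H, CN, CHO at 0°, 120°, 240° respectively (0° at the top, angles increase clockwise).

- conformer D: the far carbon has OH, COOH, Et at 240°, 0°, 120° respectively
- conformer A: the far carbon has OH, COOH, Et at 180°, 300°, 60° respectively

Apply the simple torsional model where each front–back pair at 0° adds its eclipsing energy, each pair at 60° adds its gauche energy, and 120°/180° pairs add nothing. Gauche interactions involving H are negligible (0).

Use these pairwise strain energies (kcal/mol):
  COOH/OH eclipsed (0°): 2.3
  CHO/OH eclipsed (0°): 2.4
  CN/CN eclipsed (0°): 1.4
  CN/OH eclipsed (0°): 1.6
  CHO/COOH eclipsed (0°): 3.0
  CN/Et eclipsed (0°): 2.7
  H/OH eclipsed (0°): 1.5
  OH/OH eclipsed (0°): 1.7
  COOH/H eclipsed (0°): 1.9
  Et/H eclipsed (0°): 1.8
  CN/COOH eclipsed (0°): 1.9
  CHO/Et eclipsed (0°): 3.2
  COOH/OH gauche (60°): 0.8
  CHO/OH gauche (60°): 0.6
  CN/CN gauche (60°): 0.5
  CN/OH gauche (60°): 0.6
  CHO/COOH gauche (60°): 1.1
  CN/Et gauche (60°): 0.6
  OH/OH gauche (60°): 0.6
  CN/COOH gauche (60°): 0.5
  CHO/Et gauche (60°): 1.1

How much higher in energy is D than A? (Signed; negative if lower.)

+4.1 kcal/mol

D (eclipsed): H(0°)/COOH(0°) eclipsed 1.9; CN(120°)/Et(120°) eclipsed 2.7; CHO(240°)/OH(240°) eclipsed 2.4 → 7.0 kcal/mol.
A (staggered): CN(120°)/OH(180°) gauche 0.6; CN(120°)/Et(60°) gauche 0.6; CHO(240°)/OH(180°) gauche 0.6; CHO(240°)/COOH(300°) gauche 1.1 → 2.9 kcal/mol.
E(D) − E(A) = 7.0 − 2.9 = +4.1 kcal/mol.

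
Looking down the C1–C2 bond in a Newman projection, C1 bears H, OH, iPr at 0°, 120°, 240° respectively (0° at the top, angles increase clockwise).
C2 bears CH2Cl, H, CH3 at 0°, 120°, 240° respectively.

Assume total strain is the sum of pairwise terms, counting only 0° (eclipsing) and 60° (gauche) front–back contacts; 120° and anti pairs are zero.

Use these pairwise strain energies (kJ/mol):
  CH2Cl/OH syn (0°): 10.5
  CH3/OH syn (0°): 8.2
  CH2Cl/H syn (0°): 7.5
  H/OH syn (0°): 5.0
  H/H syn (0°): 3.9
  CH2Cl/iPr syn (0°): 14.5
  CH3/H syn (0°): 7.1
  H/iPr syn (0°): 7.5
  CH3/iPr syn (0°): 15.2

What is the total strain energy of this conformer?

This conformer (eclipsed): H(0°)/CH2Cl(0°) eclipsed 7.5; OH(120°)/H(120°) eclipsed 5.0; iPr(240°)/CH3(240°) eclipsed 15.2 → 27.7 kJ/mol.

27.7 kJ/mol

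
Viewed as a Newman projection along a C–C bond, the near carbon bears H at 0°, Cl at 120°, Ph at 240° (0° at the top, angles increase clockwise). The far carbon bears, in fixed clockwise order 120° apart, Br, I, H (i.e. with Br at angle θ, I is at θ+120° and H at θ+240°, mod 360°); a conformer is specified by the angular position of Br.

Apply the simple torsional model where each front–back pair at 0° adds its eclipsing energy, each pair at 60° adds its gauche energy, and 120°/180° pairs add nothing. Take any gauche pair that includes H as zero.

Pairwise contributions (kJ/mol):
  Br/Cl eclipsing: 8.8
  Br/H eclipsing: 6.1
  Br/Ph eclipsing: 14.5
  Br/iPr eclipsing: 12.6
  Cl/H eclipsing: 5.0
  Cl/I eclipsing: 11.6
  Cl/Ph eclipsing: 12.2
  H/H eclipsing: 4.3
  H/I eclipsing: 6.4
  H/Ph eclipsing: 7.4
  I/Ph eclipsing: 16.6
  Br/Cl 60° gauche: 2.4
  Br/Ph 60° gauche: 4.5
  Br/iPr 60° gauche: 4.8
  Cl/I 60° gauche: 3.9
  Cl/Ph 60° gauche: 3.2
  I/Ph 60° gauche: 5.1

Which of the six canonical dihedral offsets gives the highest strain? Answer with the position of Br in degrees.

120°

Br at 0° (eclipsed): H–Br eclipsed, Cl–I eclipsed, Ph–H eclipsed; 6.1 + 11.6 + 7.4 = 25.1 kJ/mol.
Br at 60° (staggered): Cl–Br gauche, Cl–I gauche, Ph–I gauche; 2.4 + 3.9 + 5.1 = 11.4 kJ/mol.
Br at 120° (eclipsed): H–H eclipsed, Cl–Br eclipsed, Ph–I eclipsed; 4.3 + 8.8 + 16.6 = 29.7 kJ/mol.
Br at 180° (staggered): Cl–Br gauche, Ph–Br gauche, Ph–I gauche; 2.4 + 4.5 + 5.1 = 12.0 kJ/mol.
Br at 240° (eclipsed): H–I eclipsed, Cl–H eclipsed, Ph–Br eclipsed; 6.4 + 5.0 + 14.5 = 25.9 kJ/mol.
Br at 300° (staggered): Cl–I gauche, Ph–Br gauche; 3.9 + 4.5 = 8.4 kJ/mol.
The maximum (29.7 kJ/mol) occurs with Br at 120°.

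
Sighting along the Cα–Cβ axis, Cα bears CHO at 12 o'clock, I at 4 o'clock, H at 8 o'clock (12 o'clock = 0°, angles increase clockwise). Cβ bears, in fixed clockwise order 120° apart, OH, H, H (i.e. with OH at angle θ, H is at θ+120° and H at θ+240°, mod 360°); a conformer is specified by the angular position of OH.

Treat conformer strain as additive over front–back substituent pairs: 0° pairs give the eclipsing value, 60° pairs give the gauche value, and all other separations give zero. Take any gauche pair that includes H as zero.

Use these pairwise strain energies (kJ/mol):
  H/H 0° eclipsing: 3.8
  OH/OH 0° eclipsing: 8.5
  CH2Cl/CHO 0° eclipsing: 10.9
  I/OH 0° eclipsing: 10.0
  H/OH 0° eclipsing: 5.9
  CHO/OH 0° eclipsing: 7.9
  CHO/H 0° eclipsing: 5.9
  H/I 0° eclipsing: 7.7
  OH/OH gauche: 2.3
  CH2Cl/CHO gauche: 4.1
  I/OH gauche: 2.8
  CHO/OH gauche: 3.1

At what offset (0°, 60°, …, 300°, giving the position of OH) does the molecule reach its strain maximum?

OH at 0° (eclipsed): CHO(0°)/OH(0°) eclipsed 7.9; I(120°)/H(120°) eclipsed 7.7; H(240°)/H(240°) eclipsed 3.8 → 19.4 kJ/mol.
OH at 60° (staggered): CHO(0°)/OH(60°) gauche 3.1; I(120°)/OH(60°) gauche 2.8 → 5.9 kJ/mol.
OH at 120° (eclipsed): CHO(0°)/H(0°) eclipsed 5.9; I(120°)/OH(120°) eclipsed 10.0; H(240°)/H(240°) eclipsed 3.8 → 19.7 kJ/mol.
OH at 180° (staggered): I(120°)/OH(180°) gauche 2.8 → 2.8 kJ/mol.
OH at 240° (eclipsed): CHO(0°)/H(0°) eclipsed 5.9; I(120°)/H(120°) eclipsed 7.7; H(240°)/OH(240°) eclipsed 5.9 → 19.5 kJ/mol.
OH at 300° (staggered): CHO(0°)/OH(300°) gauche 3.1 → 3.1 kJ/mol.
The maximum (19.7 kJ/mol) occurs with OH at 120°.

120°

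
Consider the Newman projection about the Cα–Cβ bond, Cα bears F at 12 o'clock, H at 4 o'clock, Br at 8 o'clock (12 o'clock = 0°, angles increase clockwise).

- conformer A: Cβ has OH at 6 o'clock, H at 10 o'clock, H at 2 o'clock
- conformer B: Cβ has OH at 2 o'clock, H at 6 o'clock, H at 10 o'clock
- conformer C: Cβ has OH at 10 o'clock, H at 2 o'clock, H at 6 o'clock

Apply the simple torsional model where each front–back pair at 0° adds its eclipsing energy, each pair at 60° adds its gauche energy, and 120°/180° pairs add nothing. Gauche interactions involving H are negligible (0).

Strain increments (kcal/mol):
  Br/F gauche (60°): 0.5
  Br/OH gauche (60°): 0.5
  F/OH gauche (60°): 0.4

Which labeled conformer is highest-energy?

A is staggered. Br at 240° is gauche with OH at 180° (0.5). Total 0.5 kcal/mol.
B is staggered. F at 0° is gauche with OH at 60° (0.4). Total 0.4 kcal/mol.
C is staggered. F at 0° is gauche with OH at 300° (0.4); Br at 240° is gauche with OH at 300° (0.5). Total 0.9 kcal/mol.
C has the highest total (0.9 kcal/mol).

C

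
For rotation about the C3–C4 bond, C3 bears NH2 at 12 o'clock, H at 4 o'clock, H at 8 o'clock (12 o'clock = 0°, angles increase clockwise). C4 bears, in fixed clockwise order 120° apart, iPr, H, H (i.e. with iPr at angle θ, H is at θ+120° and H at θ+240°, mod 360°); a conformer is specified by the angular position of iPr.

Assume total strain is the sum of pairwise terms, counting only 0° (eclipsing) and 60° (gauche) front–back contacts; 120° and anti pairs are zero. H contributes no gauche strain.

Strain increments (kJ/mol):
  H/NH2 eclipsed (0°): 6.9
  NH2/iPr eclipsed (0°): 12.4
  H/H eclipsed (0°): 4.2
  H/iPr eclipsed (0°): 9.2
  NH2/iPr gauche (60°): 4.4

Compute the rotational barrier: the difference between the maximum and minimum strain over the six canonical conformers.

iPr at 0° (eclipsed): NH2–iPr eclipsed, H–H eclipsed, H–H eclipsed; 12.4 + 4.2 + 4.2 = 20.8 kJ/mol.
iPr at 60° (staggered): NH2–iPr gauche; 4.4 = 4.4 kJ/mol.
iPr at 120° (eclipsed): NH2–H eclipsed, H–iPr eclipsed, H–H eclipsed; 6.9 + 9.2 + 4.2 = 20.3 kJ/mol.
iPr at 180° (staggered): no non-H gauche contacts → 0.0 kJ/mol.
iPr at 240° (eclipsed): NH2–H eclipsed, H–H eclipsed, H–iPr eclipsed; 6.9 + 4.2 + 9.2 = 20.3 kJ/mol.
iPr at 300° (staggered): NH2–iPr gauche; 4.4 = 4.4 kJ/mol.
Max at 0° (20.8 kJ/mol), min at 180° (0.0 kJ/mol); barrier = 20.8 kJ/mol.

20.8 kJ/mol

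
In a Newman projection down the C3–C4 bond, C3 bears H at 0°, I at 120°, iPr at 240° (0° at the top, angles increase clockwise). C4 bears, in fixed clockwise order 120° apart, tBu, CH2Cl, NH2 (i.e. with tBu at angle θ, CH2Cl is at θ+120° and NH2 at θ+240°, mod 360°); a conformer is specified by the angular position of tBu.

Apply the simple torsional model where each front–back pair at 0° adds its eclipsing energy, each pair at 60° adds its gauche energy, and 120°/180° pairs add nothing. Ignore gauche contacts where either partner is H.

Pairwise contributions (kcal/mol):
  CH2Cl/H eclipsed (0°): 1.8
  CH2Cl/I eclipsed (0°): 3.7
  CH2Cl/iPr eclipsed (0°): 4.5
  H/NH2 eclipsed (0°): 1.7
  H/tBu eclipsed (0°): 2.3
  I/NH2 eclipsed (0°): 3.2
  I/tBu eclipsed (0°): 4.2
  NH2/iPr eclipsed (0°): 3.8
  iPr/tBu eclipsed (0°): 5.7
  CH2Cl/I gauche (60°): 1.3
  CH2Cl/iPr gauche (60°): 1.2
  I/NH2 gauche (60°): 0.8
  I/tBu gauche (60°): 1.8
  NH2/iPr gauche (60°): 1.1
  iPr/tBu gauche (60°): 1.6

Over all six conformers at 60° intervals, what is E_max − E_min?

tBu at 0° is eclipsed. H at 0° is eclipsed with tBu at 0° (2.3); I at 120° is eclipsed with CH2Cl at 120° (3.7); iPr at 240° is eclipsed with NH2 at 240° (3.8). Total 9.8 kcal/mol.
tBu at 60° is staggered. I at 120° is gauche with tBu at 60° (1.8); I at 120° is gauche with CH2Cl at 180° (1.3); iPr at 240° is gauche with CH2Cl at 180° (1.2); iPr at 240° is gauche with NH2 at 300° (1.1). Total 5.4 kcal/mol.
tBu at 120° is eclipsed. H at 0° is eclipsed with NH2 at 0° (1.7); I at 120° is eclipsed with tBu at 120° (4.2); iPr at 240° is eclipsed with CH2Cl at 240° (4.5). Total 10.4 kcal/mol.
tBu at 180° is staggered. I at 120° is gauche with tBu at 180° (1.8); I at 120° is gauche with NH2 at 60° (0.8); iPr at 240° is gauche with tBu at 180° (1.6); iPr at 240° is gauche with CH2Cl at 300° (1.2). Total 5.4 kcal/mol.
tBu at 240° is eclipsed. H at 0° is eclipsed with CH2Cl at 0° (1.8); I at 120° is eclipsed with NH2 at 120° (3.2); iPr at 240° is eclipsed with tBu at 240° (5.7). Total 10.7 kcal/mol.
tBu at 300° is staggered. I at 120° is gauche with CH2Cl at 60° (1.3); I at 120° is gauche with NH2 at 180° (0.8); iPr at 240° is gauche with tBu at 300° (1.6); iPr at 240° is gauche with NH2 at 180° (1.1). Total 4.8 kcal/mol.
Max at 240° (10.7 kcal/mol), min at 300° (4.8 kcal/mol); barrier = 5.9 kcal/mol.

5.9 kcal/mol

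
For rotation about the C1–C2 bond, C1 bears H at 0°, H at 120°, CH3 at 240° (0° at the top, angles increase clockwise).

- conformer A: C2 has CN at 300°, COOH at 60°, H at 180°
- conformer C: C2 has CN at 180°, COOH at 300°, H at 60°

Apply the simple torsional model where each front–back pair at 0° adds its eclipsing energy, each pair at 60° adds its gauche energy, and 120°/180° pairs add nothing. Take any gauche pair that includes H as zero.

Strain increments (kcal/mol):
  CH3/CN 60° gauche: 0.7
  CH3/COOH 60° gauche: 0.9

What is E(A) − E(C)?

-0.9 kcal/mol

A is staggered. CH3 at 240° is gauche with CN at 300° (0.7). Total 0.7 kcal/mol.
C is staggered. CH3 at 240° is gauche with CN at 180° (0.7); CH3 at 240° is gauche with COOH at 300° (0.9). Total 1.6 kcal/mol.
E(A) − E(C) = 0.7 − 1.6 = -0.9 kcal/mol.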